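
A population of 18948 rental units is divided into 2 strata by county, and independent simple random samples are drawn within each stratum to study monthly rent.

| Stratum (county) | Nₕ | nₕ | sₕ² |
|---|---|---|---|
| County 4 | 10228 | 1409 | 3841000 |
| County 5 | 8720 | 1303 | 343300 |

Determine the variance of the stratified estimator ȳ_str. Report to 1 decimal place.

732.3

Var(ȳ_str) = Σₕ Wₕ²(1 − fₕ)sₕ²/nₕ with Wₕ = Nₕ/N, N = 18948.
County 4: Wₕ = 0.53979312; term = 0.53979312²·(1 − 0.13775909)·3841000/1409 = 684.88337.
County 5: Wₕ = 0.46020688; term = 0.46020688²·(1 − 0.14942661)·343300/1303 = 47.462149.
Sum = 732.34552.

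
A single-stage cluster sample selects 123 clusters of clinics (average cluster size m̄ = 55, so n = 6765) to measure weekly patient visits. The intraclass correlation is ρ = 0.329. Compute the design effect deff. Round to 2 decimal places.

deff = 1 + (55 − 1)·0.329 = 1 + 17.766 = 18.766.

18.77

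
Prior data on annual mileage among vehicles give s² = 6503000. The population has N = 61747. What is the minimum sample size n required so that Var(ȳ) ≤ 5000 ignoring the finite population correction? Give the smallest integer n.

Without fpc, n₀ = s²/D = 6503000/5000 = 1300.6000.
Rounding up, n = 1301.

1301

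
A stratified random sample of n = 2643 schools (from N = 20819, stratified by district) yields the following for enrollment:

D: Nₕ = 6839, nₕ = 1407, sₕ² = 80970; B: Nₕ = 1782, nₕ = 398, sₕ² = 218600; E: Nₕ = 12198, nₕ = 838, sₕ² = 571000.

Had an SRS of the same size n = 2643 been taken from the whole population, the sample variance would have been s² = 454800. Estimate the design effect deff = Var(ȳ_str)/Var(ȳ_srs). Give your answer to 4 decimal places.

Var(ȳ_str) = Σ Wₕ²(1−fₕ)sₕ²/nₕ with Wₕ = Nₕ/20819:
  D: (6839/20819)²·(1−1407/6839)·80970/1407 = 4.9324498
  B: (1782/20819)²·(1−398/1782)·218600/398 = 3.1252959
  E: (12198/20819)²·(1−838/12198)·571000/838 = 217.84085
  → Var(ȳ_str) = 225.8986.
Var(ȳ_srs) = (1 − 2643/20819)·454800/2643 = 150.23176.
deff = 225.8986 / 150.23176 = 1.5037.

1.5037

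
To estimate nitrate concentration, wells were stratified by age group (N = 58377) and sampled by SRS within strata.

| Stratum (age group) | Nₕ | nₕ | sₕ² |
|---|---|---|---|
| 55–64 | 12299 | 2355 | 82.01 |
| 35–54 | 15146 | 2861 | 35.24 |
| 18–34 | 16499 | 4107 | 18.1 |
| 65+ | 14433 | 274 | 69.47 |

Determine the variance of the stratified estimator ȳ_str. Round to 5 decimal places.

0.01739

Var(ȳ_str) = Σₕ Wₕ²(1 − fₕ)sₕ²/nₕ with Wₕ = Nₕ/N, N = 58377.
55–64: Wₕ = 0.21068229; term = 0.21068229²·(1 − 0.19147898)·82.01/2355 = 0.0012497504.
35–54: Wₕ = 0.25945150; term = 0.25945150²·(1 − 0.18889476)·35.24/2861 = 6.7252372 × 10^-4.
18–34: Wₕ = 0.28262843; term = 0.28262843²·(1 − 0.24892418)·18.1/4107 = 2.6440481 × 10^-4.
65+: Wₕ = 0.24723778; term = 0.24723778²·(1 − 0.01898427)·69.47/274 = 0.015203808.
Sum = 0.017390487.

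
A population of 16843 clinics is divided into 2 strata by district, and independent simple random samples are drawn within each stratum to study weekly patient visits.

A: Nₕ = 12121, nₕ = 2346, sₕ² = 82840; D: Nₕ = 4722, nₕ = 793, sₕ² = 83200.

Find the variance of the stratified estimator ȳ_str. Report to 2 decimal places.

21.61

Var(ȳ_str) = Σₕ Wₕ²(1 − fₕ)sₕ²/nₕ with Wₕ = Nₕ/N, N = 16843.
A: Wₕ = 0.71964614; term = 0.71964614²·(1 − 0.19354839)·82840/2346 = 14.747839.
D: Wₕ = 0.28035386; term = 0.28035386²·(1 − 0.16793731)·83200/793 = 6.8615029.
Sum = 21.609342.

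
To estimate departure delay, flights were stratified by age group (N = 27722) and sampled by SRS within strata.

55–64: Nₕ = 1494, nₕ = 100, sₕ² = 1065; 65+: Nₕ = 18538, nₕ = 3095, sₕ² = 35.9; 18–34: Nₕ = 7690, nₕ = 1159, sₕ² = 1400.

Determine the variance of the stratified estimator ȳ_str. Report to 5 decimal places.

Var(ȳ_str) = Σₕ Wₕ²(1 − fₕ)sₕ²/nₕ with Wₕ = Nₕ/N, N = 27722.
55–64: Wₕ = 0.05389222; term = 0.05389222²·(1 − 0.06693440)·1065/100 = 0.028861165.
65+: Wₕ = 0.66871077; term = 0.66871077²·(1 − 0.16695436)·35.9/3095 = 0.0043209499.
18–34: Wₕ = 0.27739701; term = 0.27739701²·(1 − 0.15071521)·1400/1159 = 0.078940797.
Sum = 0.11212291.

0.11212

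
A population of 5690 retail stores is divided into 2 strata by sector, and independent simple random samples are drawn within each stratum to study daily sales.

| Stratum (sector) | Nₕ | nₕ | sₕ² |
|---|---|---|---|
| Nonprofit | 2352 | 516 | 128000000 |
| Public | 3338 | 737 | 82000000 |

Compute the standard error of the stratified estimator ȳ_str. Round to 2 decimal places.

250.84

Var(ȳ_str) = Σₕ Wₕ²(1 − fₕ)sₕ²/nₕ with Wₕ = Nₕ/N, N = 5690.
Nonprofit: Wₕ = 0.41335677; term = 0.41335677²·(1 − 0.21938776)·128000000/516 = 33086.112.
Public: Wₕ = 0.58664323; term = 0.58664323²·(1 − 0.22079089)·82000000/737 = 29836.544.
Sum = 62922.656.
SE = √(62922.656) = 250.84.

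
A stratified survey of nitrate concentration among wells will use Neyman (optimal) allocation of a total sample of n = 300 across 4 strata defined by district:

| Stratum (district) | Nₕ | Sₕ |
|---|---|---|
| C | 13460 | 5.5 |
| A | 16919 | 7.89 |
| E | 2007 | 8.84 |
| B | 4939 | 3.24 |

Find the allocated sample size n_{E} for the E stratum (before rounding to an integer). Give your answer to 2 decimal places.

22.06

Neyman allocation: nₕ = n·NₕSₕ / Σⱼ NⱼSⱼ.
Σ NⱼSⱼ = 13460·5.5 + 16919·7.89 + 2007·8.84 + 4939·3.24 = 241265.15.
n_{E} = 300·2007·8.84 / 241265.15 = 22.06.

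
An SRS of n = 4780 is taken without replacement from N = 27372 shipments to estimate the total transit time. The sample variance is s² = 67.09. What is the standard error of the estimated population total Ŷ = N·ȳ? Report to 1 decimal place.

Var(Ŷ) = N²·Var(ȳ) = N²·(1 − n/N)·s²/n.
f = 4780/27372 = 0.17463101; Var(ȳ) = 0.82536899·67.09/4780 = 0.01158452.
Var(Ŷ) = 27372² · 0.01158452 = 8.679428 × 10^6.
SE(Ŷ) = √(8.679428 × 10^6) = 2946.1.

2946.1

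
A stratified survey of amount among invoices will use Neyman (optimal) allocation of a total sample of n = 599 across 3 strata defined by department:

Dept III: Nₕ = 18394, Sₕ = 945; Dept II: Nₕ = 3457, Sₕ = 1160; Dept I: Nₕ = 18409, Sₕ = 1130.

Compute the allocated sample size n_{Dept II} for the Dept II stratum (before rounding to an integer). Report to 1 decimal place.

Neyman allocation: nₕ = n·NₕSₕ / Σⱼ NⱼSⱼ.
Σ NⱼSⱼ = 18394·945 + 3457·1160 + 18409·1130 = 4.219462 × 10^7.
n_{Dept II} = 599·3457·1160 / (4.219462 × 10^7) = 56.9.

56.9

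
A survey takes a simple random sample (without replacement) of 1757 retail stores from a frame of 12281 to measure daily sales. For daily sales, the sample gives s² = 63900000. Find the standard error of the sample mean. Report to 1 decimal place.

176.5

Under SRS without replacement, Var(ȳ) = (1 − f)·s²/n with f = n/N = 1757/12281 = 0.14306653.
Var(ȳ) = (1 − 0.14306653)·63900000/1757 = 0.85693347·36368.81 = 31165.651.
SE(ȳ) = √(31165.651) = 176.5.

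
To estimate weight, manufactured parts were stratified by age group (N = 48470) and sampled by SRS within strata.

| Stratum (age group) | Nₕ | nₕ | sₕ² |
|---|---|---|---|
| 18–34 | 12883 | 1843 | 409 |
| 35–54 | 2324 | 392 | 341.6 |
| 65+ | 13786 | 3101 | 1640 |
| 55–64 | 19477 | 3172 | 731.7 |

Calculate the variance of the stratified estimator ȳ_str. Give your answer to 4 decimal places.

0.0794

Var(ȳ_str) = Σₕ Wₕ²(1 − fₕ)sₕ²/nₕ with Wₕ = Nₕ/N, N = 48470.
18–34: Wₕ = 0.26579327; term = 0.26579327²·(1 − 0.14305674)·409/1843 = 0.013435011.
35–54: Wₕ = 0.04794718; term = 0.04794718²·(1 − 0.16867470)·341.6/392 = 0.00166544.
65+: Wₕ = 0.28442335; term = 0.28442335²·(1 − 0.22493834)·1640/3101 = 0.033159566.
55–64: Wₕ = 0.40183619; term = 0.40183619²·(1 − 0.16285876)·731.7/3172 = 0.031181479.
Sum = 0.079441496.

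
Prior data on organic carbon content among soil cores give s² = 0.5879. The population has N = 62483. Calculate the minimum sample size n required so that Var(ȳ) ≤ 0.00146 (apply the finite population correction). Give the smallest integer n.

Without fpc, n₀ = s²/D = 0.5879/0.00146 = 402.6712.
With fpc, (1 − n/N)·s²/n ≤ D requires n ≥ n₀/(1 + n₀/N) = 402.6712/(1 + 402.6712/62483) = 400.0928.
Rounding up, n = 401.

401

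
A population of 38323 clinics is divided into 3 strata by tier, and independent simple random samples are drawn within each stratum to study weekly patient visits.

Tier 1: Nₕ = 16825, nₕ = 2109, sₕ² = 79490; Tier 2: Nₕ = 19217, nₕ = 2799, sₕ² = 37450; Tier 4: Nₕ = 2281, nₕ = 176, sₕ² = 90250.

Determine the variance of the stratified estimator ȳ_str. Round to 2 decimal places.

10.90

Var(ȳ_str) = Σₕ Wₕ²(1 − fₕ)sₕ²/nₕ with Wₕ = Nₕ/N, N = 38323.
Tier 1: Wₕ = 0.43903139; term = 0.43903139²·(1 − 0.12534918)·79490/2109 = 6.354213.
Tier 2: Wₕ = 0.50144822; term = 0.50144822²·(1 − 0.14565229)·37450/2799 = 2.8743243.
Tier 4: Wₕ = 0.05952039; term = 0.05952039²·(1 − 0.07715914)·90250/176 = 1.676459.
Sum = 10.904996.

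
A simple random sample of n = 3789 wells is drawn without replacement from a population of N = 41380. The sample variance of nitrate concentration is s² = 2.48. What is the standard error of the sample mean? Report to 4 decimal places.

Under SRS without replacement, Var(ȳ) = (1 − f)·s²/n with f = n/N = 3789/41380 = 0.09156597.
Var(ȳ) = (1 − 0.09156597)·2.48/3789 = 0.90843403·6.5452626 × 10^-4 = 5.9459393 × 10^-4.
SE(ȳ) = √(5.9459393 × 10^-4) = 0.0244.

0.0244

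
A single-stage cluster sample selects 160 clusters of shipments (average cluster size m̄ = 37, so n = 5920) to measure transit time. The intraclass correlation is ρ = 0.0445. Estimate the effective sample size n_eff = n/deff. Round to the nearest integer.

deff = 1 + (37 − 1)·0.0445 = 1 + 1.602 = 2.602.
n_eff = 5920 / 2.602 = 2275.

2275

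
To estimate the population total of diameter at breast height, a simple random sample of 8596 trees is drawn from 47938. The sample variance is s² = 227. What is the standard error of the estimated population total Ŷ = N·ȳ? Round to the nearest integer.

7057

Var(Ŷ) = N²·Var(ȳ) = N²·(1 − n/N)·s²/n.
f = 8596/47938 = 0.17931495; Var(ȳ) = 0.82068505·227/8596 = 0.021672348.
Var(Ŷ) = 47938² · 0.021672348 = 4.9804179 × 10^7.
SE(Ŷ) = √(4.9804179 × 10^7) = 7057.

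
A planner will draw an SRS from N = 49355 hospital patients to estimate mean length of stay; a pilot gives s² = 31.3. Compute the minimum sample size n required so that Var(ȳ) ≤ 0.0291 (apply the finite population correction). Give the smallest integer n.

1053

Without fpc, n₀ = s²/D = 31.3/0.0291 = 1075.6014.
With fpc, (1 − n/N)·s²/n ≤ D requires n ≥ n₀/(1 + n₀/N) = 1075.6014/(1 + 1075.6014/49355) = 1052.6606.
Rounding up, n = 1053.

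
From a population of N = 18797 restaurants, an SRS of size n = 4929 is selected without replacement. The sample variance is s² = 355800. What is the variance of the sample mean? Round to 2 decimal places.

53.26

Under SRS without replacement, Var(ȳ) = (1 − f)·s²/n with f = n/N = 4929/18797 = 0.26222270.
Var(ȳ) = (1 − 0.26222270)·355800/4929 = 0.73777730·72.185027 = 53.256475.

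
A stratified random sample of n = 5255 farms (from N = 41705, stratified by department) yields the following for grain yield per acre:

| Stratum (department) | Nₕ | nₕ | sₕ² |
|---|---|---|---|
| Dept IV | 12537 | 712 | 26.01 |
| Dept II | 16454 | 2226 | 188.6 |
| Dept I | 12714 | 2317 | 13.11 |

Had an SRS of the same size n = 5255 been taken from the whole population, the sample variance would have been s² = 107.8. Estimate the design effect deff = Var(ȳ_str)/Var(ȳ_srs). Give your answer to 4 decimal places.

Var(ȳ_str) = Σ Wₕ²(1−fₕ)sₕ²/nₕ with Wₕ = Nₕ/41705:
  Dept IV: (12537/41705)²·(1−712/12537)·26.01/712 = 0.0031137152
  Dept II: (16454/41705)²·(1−2226/16454)·188.6/2226 = 0.011403958
  Dept I: (12714/41705)²·(1−2317/12714)·13.11/2317 = 4.3002198 × 10^-4
  → Var(ȳ_str) = 0.014947695.
Var(ȳ_srs) = (1 − 5255/41705)·107.8/5255 = 0.017928974.
deff = 0.014947695 / 0.017928974 = 0.8337.

0.8337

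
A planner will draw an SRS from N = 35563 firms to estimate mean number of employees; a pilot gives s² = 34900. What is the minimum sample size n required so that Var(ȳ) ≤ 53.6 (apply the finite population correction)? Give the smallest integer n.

640

Without fpc, n₀ = s²/D = 34900/53.6 = 651.1194.
With fpc, (1 − n/N)·s²/n ≤ D requires n ≥ n₀/(1 + n₀/N) = 651.1194/(1 + 651.1194/35563) = 639.4125.
Rounding up, n = 640.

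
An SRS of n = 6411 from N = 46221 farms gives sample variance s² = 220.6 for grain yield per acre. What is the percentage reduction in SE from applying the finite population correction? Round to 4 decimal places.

f = n/N = 6411/46221 = 0.13870319.
SE_no-fpc = √(s²/n) = 0.18549827; SE_fpc = √((1−f)s²/n) = 0.17215367.
Ratio = √(1−f) = 0.92806078. Reduction = 100·(1 − 0.92806078) = 7.1939%.

7.1939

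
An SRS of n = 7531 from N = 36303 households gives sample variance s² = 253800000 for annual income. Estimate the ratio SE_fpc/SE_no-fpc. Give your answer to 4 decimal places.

f = n/N = 7531/36303 = 0.20744842.
SE_no-fpc = √(s²/n) = 183.57751; SE_fpc = √((1−f)s²/n) = 163.43055.
Ratio = √(1−f) = 0.89025366.

0.8903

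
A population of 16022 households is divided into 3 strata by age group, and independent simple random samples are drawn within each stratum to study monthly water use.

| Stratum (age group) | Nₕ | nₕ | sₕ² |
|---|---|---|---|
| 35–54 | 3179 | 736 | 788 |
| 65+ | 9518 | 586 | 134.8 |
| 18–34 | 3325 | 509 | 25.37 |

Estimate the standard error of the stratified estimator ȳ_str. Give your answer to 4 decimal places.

0.3323

Var(ȳ_str) = Σₕ Wₕ²(1 − fₕ)sₕ²/nₕ with Wₕ = Nₕ/N, N = 16022.
35–54: Wₕ = 0.19841468; term = 0.19841468²·(1 − 0.23151935)·788/736 = 0.032391342.
65+: Wₕ = 0.59405817; term = 0.59405817²·(1 − 0.06156756)·134.8/586 = 0.076182152.
18–34: Wₕ = 0.20752715; term = 0.20752715²·(1 − 0.15308271)·25.37/509 = 0.0018179985.
Sum = 0.11039149.
SE = √(0.11039149) = 0.3323.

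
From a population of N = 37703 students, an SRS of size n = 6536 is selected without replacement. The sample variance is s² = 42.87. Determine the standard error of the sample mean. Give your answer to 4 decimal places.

0.0736

Under SRS without replacement, Var(ȳ) = (1 − f)·s²/n with f = n/N = 6536/37703 = 0.17335491.
Var(ȳ) = (1 − 0.17335491)·42.87/6536 = 0.82664509·0.0065590575 = 0.0054220127.
SE(ȳ) = √(0.0054220127) = 0.0736.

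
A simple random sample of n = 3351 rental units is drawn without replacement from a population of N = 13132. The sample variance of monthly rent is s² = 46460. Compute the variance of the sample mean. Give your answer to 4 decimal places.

10.3266

Under SRS without replacement, Var(ȳ) = (1 − f)·s²/n with f = n/N = 3351/13132 = 0.25517819.
Var(ȳ) = (1 − 0.25517819)·46460/3351 = 0.74482181·13.864518 = 10.326595.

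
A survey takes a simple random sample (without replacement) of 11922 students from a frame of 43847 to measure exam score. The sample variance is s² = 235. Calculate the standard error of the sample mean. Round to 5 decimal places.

0.11980

Under SRS without replacement, Var(ȳ) = (1 − f)·s²/n with f = n/N = 11922/43847 = 0.27190002.
Var(ȳ) = (1 − 0.27190002)·235/11922 = 0.72809998·0.019711458 = 0.014351912.
SE(ȳ) = √(0.014351912) = 0.11980.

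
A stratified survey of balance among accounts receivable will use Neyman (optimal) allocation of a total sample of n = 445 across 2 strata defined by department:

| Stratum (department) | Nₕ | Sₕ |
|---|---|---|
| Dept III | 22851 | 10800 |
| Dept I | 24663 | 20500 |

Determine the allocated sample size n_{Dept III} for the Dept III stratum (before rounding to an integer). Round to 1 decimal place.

146.0

Neyman allocation: nₕ = n·NₕSₕ / Σⱼ NⱼSⱼ.
Σ NⱼSⱼ = 22851·10800 + 24663·20500 = 7.523823 × 10^8.
n_{Dept III} = 445·22851·10800 / (7.523823 × 10^8) = 146.0.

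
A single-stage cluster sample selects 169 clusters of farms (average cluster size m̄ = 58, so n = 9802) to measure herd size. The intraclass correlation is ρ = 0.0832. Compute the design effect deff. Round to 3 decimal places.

5.742

deff = 1 + (58 − 1)·0.0832 = 1 + 4.7424 = 5.7424.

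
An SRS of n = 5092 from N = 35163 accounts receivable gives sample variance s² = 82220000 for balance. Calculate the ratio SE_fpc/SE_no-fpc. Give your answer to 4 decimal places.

0.9248

f = n/N = 5092/35163 = 0.14481131.
SE_no-fpc = √(s²/n) = 127.07044; SE_fpc = √((1−f)s²/n) = 117.51019.
Ratio = √(1−f) = 0.92476413.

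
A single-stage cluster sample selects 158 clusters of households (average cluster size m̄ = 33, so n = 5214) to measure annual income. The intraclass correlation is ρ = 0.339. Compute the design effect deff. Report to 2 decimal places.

deff = 1 + (33 − 1)·0.339 = 1 + 10.848 = 11.848.

11.85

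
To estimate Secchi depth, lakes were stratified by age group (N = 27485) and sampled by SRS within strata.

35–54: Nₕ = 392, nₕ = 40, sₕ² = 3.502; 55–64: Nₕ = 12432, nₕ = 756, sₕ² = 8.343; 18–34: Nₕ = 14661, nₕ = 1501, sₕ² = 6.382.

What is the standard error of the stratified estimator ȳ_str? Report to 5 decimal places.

0.05677

Var(ȳ_str) = Σₕ Wₕ²(1 − fₕ)sₕ²/nₕ with Wₕ = Nₕ/N, N = 27485.
35–54: Wₕ = 0.01426232; term = 0.01426232²·(1 − 0.10204082)·3.502/40 = 1.5991655 × 10^-5.
55–64: Wₕ = 0.45231945; term = 0.45231945²·(1 − 0.06081081)·8.343/756 = 0.0021205282.
18–34: Wₕ = 0.53341823; term = 0.53341823²·(1 − 0.10238047)·6.382/1501 = 0.0010859357.
Sum = 0.0032224556.
SE = √(0.0032224556) = 0.05677.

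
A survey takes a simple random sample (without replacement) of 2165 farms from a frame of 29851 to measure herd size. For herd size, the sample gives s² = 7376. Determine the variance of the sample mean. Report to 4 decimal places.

3.1598

Under SRS without replacement, Var(ȳ) = (1 − f)·s²/n with f = n/N = 2165/29851 = 0.07252688.
Var(ȳ) = (1 − 0.07252688)·7376/2165 = 0.92747312·3.4069284 = 3.1598345.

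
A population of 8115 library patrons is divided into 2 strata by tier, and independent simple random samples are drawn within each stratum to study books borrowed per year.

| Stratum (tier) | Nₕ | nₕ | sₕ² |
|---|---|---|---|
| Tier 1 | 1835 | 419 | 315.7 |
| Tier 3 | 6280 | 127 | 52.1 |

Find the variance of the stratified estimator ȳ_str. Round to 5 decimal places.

Var(ȳ_str) = Σₕ Wₕ²(1 − fₕ)sₕ²/nₕ with Wₕ = Nₕ/N, N = 8115.
Tier 1: Wₕ = 0.22612446; term = 0.22612446²·(1 − 0.22833787)·315.7/419 = 0.029729173.
Tier 3: Wₕ = 0.77387554; term = 0.77387554²·(1 − 0.02022293)·52.1/127 = 0.2407152.
Sum = 0.27044437.

0.27044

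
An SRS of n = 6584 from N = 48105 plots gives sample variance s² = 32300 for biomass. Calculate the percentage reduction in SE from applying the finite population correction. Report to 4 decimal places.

7.0951

f = n/N = 6584/48105 = 0.13686727.
SE_no-fpc = √(s²/n) = 2.2149114; SE_fpc = √((1−f)s²/n) = 2.057762.
Ratio = √(1−f) = 0.92904937. Reduction = 100·(1 − 0.92904937) = 7.0951%.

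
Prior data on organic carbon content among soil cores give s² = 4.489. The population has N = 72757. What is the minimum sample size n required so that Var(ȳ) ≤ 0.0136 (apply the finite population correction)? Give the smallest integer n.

329

Without fpc, n₀ = s²/D = 4.489/0.0136 = 330.0735.
With fpc, (1 − n/N)·s²/n ≤ D requires n ≥ n₀/(1 + n₀/N) = 330.0735/(1 + 330.0735/72757) = 328.5828.
Rounding up, n = 329.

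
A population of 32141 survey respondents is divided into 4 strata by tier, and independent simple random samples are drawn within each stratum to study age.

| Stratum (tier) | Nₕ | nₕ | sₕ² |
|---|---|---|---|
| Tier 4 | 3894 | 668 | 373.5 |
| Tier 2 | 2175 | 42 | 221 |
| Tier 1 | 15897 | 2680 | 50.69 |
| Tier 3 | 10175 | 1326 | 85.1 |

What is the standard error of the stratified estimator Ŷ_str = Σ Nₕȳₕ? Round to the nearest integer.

6418

Var(Ŷ_str) = Σₕ Nₕ²(1 − fₕ)sₕ²/nₕ.
Tier 4: 3894²·(1 − 668/3894)·373.5/668 = 7.0238375 × 10^6.
Tier 2: 2175²·(1 − 42/2175)·221/42 = 2.4411423 × 10^7.
Tier 1: 15897²·(1 − 2680/15897)·50.69/2680 = 3.9740704 × 10^6.
Tier 3: 10175²·(1 − 1326/10175)·85.1/1326 = 5.7784938 × 10^6.
Sum = 4.1187825 × 10^7.
SE = √(4.1187825 × 10^7) = 6418.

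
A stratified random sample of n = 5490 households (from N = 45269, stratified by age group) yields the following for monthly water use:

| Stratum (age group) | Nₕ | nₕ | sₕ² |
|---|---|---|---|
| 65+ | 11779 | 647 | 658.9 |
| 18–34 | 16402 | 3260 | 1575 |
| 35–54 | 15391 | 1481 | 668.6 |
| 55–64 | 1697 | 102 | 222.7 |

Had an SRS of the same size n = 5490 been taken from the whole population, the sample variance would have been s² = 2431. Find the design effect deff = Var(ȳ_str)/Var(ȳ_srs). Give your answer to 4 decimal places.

0.4267

Var(ȳ_str) = Σ Wₕ²(1−fₕ)sₕ²/nₕ with Wₕ = Nₕ/45269:
  65+: (11779/45269)²·(1−647/11779)·658.9/647 = 0.065162096
  18–34: (16402/45269)²·(1−3260/16402)·1575/3260 = 0.050818217
  35–54: (15391/45269)²·(1−1481/15391)·668.6/1481 = 0.047163223
  55–64: (1697/45269)²·(1−102/1697)·222.7/102 = 0.002883771
  → Var(ȳ_str) = 0.16602731.
Var(ȳ_srs) = (1 − 5490/45269)·2431/5490 = 0.38910389.
deff = 0.16602731 / 0.38910389 = 0.4267.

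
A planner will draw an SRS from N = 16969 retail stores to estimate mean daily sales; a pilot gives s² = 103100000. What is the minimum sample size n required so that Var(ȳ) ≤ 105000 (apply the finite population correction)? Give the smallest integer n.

Without fpc, n₀ = s²/D = 103100000/105000 = 981.9048.
With fpc, (1 − n/N)·s²/n ≤ D requires n ≥ n₀/(1 + n₀/N) = 981.9048/(1 + 981.9048/16969) = 928.1951.
Rounding up, n = 929.

929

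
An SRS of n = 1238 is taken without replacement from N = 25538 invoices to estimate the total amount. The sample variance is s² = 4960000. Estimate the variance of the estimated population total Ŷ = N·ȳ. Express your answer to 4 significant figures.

2.486 × 10^12

Var(Ŷ) = N²·Var(ȳ) = N²·(1 − n/N)·s²/n.
f = 1238/25538 = 0.04847678; Var(ȳ) = 0.95152322·4960000/1238 = 3812.2417.
Var(Ŷ) = 25538² · 3812.2417 = 2.4863038 × 10^12.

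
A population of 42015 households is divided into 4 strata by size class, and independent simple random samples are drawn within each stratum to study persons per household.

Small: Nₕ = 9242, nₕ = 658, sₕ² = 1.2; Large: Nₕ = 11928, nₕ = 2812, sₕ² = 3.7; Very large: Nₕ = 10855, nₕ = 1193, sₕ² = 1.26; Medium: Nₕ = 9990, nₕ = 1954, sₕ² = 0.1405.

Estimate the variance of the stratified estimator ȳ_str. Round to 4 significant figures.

2.290 × 10^-4

Var(ȳ_str) = Σₕ Wₕ²(1 − fₕ)sₕ²/nₕ with Wₕ = Nₕ/N, N = 42015.
Small: Wₕ = 0.21996906; term = 0.21996906²·(1 − 0.07119671)·1.2/658 = 8.1960064 × 10^-5.
Large: Wₕ = 0.28389861; term = 0.28389861²·(1 − 0.23574782)·3.7/2812 = 8.1049365 × 10^-5.
Very large: Wₕ = 0.25836011; term = 0.25836011²·(1 − 0.10990327)·1.26/1193 = 6.275065 × 10^-5.
Medium: Wₕ = 0.23777222; term = 0.23777222²·(1 − 0.19559560)·0.1405/1954 = 3.2700052 × 10^-6.
Sum = 2.2903008 × 10^-4.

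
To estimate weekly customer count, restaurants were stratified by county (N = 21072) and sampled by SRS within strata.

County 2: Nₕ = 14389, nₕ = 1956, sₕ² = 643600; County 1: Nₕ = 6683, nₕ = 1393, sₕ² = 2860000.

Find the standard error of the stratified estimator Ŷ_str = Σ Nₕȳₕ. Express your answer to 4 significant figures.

Var(Ŷ_str) = Σₕ Nₕ²(1 − fₕ)sₕ²/nₕ.
County 2: 14389²·(1 − 1956/14389)·643600/1956 = 5.8864537 × 10^10.
County 1: 6683²·(1 − 1393/6683)·2860000/1393 = 7.2584193 × 10^10.
Sum = 1.3144873 × 10^11.
SE = √(1.3144873 × 10^11) = 362600.

362600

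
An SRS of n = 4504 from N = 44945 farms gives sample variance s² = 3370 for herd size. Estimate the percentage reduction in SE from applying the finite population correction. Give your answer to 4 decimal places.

5.1428

f = n/N = 4504/44945 = 0.10021137.
SE_no-fpc = √(s²/n) = 0.86499931; SE_fpc = √((1−f)s²/n) = 0.82051403.
Ratio = √(1−f) = 0.94857189. Reduction = 100·(1 − 0.94857189) = 5.1428%.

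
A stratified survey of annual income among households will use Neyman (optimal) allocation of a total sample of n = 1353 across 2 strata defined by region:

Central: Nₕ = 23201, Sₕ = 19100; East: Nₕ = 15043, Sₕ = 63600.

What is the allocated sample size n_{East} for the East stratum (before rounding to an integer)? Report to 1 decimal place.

924.7

Neyman allocation: nₕ = n·NₕSₕ / Σⱼ NⱼSⱼ.
Σ NⱼSⱼ = 23201·19100 + 15043·63600 = 1.3998739 × 10^9.
n_{East} = 1353·15043·63600 / (1.3998739 × 10^9) = 924.7.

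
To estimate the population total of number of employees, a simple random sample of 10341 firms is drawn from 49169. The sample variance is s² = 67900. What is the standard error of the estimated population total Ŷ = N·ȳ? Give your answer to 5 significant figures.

Var(Ŷ) = N²·Var(ȳ) = N²·(1 − n/N)·s²/n.
f = 10341/49169 = 0.21031544; Var(ȳ) = 0.78968456·67900/10341 = 5.1851447.
Var(Ŷ) = 49169² · 5.1851447 = 1.2535557 × 10^10.
SE(Ŷ) = √(1.2535557 × 10^10) = 111960.

111960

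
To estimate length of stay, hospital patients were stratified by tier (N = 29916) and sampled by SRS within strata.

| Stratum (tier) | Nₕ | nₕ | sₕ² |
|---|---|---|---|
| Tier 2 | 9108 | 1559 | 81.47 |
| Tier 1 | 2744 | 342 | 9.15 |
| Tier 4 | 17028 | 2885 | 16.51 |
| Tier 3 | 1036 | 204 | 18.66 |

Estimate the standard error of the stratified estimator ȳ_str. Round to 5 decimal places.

Var(ȳ_str) = Σₕ Wₕ²(1 − fₕ)sₕ²/nₕ with Wₕ = Nₕ/N, N = 29916.
Tier 2: Wₕ = 0.30445247; term = 0.30445247²·(1 − 0.17116820)·81.47/1559 = 0.0040147361.
Tier 1: Wₕ = 0.09172349; term = 0.09172349²·(1 − 0.12463557)·9.15/342 = 1.9703576 × 10^-4.
Tier 4: Wₕ = 0.56919374; term = 0.56919374²·(1 − 0.16942683)·16.51/2885 = 0.0015399244.
Tier 3: Wₕ = 0.03463030; term = 0.03463030²·(1 − 0.19691120)·18.66/204 = 8.8096267 × 10^-5.
Sum = 0.0058397925.
SE = √(0.0058397925) = 0.07642.

0.07642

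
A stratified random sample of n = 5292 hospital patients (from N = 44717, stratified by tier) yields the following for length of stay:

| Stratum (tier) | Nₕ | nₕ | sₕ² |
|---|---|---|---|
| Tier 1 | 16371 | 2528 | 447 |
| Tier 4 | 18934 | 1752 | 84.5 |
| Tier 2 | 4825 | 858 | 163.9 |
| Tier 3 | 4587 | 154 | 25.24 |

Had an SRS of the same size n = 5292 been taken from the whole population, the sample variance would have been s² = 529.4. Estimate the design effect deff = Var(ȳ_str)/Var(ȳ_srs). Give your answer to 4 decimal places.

Var(ȳ_str) = Σ Wₕ²(1−fₕ)sₕ²/nₕ with Wₕ = Nₕ/44717:
  Tier 1: (16371/44717)²·(1−2528/16371)·447/2528 = 0.02003967
  Tier 4: (18934/44717)²·(1−1752/18934)·84.5/1752 = 0.0078468143
  Tier 2: (4825/44717)²·(1−858/4825)·163.9/858 = 0.0018285459
  Tier 3: (4587/44717)²·(1−154/4587)·25.24/154 = 0.0016666706
  → Var(ȳ_str) = 0.031381701.
Var(ȳ_srs) = (1 − 5292/44717)·529.4/5292 = 0.088198895.
deff = 0.031381701 / 0.088198895 = 0.3558.

0.3558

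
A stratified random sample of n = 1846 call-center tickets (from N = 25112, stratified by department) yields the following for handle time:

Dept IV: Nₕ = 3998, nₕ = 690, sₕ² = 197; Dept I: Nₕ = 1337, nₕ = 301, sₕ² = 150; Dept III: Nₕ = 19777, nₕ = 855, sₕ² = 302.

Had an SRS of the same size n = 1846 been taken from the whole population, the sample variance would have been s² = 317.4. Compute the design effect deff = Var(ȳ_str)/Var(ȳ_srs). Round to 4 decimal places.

Var(ȳ_str) = Σ Wₕ²(1−fₕ)sₕ²/nₕ with Wₕ = Nₕ/25112:
  Dept IV: (3998/25112)²·(1−690/3998)·197/690 = 0.0059877384
  Dept I: (1337/25112)²·(1−301/1337)·150/301 = 0.0010945946
  Dept III: (19777/25112)²·(1−855/19777)·302/855 = 0.20960695
  → Var(ȳ_str) = 0.21668928.
Var(ȳ_srs) = (1 − 1846/25112)·317.4/1846 = 0.15929995.
deff = 0.21668928 / 0.15929995 = 1.3603.

1.3603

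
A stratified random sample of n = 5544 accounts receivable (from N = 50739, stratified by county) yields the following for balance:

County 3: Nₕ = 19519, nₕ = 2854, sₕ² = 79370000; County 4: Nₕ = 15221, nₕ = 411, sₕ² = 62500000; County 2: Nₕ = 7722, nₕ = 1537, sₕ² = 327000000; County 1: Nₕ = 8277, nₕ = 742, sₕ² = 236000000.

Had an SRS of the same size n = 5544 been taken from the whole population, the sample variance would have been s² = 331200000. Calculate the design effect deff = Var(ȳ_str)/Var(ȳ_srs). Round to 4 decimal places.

Var(ȳ_str) = Σ Wₕ²(1−fₕ)sₕ²/nₕ with Wₕ = Nₕ/50739:
  County 3: (19519/50739)²·(1−2854/19519)·79370000/2854 = 3513.836
  County 4: (15221/50739)²·(1−411/15221)·62500000/411 = 13315.351
  County 2: (7722/50739)²·(1−1537/7722)·327000000/1537 = 3946.9314
  County 1: (8277/50739)²·(1−742/8277)·236000000/742 = 7705.1394
  → Var(ȳ_str) = 28481.258.
Var(ȳ_srs) = (1 − 5544/50739)·331200000/5544 = 53212.737.
deff = 28481.258 / 53212.737 = 0.5352.

0.5352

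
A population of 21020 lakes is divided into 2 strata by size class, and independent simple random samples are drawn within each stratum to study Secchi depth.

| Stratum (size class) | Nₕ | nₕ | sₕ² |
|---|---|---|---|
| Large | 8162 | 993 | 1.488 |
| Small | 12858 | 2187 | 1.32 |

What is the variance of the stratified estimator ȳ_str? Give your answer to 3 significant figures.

Var(ȳ_str) = Σₕ Wₕ²(1 − fₕ)sₕ²/nₕ with Wₕ = Nₕ/N, N = 21020.
Large: Wₕ = 0.38829686; term = 0.38829686²·(1 − 0.12166136)·1.488/993 = 1.9844649 × 10^-4.
Small: Wₕ = 0.61170314; term = 0.61170314²·(1 − 0.17008866)·1.32/2187 = 1.8742964 × 10^-4.
Sum = 3.8587613 × 10^-4.

3.86 × 10^-4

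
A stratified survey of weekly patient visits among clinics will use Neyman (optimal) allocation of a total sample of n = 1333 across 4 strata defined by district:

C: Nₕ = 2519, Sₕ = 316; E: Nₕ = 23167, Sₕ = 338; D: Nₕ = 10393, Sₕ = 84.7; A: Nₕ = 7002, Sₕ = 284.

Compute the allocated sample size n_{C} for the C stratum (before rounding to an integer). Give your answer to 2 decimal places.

92.30

Neyman allocation: nₕ = n·NₕSₕ / Σⱼ NⱼSⱼ.
Σ NⱼSⱼ = 2519·316 + 23167·338 + 10393·84.7 + 7002·284 = 1.1495305 × 10^7.
n_{C} = 1333·2519·316 / (1.1495305 × 10^7) = 92.30.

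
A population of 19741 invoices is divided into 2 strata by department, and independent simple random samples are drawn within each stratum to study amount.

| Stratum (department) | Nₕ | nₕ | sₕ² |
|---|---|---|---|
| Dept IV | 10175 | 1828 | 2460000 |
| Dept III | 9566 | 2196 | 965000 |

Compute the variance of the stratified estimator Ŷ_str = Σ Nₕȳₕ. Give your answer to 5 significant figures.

1.4527 × 10^11

Var(Ŷ_str) = Σₕ Nₕ²(1 − fₕ)sₕ²/nₕ.
Dept IV: 10175²·(1 − 1828/10175)·2460000/1828 = 1.1429408 × 10^11.
Dept III: 9566²·(1 − 2196/9566)·965000/2196 = 3.0980815 × 10^10.
Sum = 1.452749 × 10^11.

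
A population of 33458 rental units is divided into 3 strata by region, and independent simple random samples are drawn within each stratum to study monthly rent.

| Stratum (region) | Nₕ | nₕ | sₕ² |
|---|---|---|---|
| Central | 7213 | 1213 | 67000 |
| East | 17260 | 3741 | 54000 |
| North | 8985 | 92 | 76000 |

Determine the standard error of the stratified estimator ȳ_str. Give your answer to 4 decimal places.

8.0068

Var(ȳ_str) = Σₕ Wₕ²(1 − fₕ)sₕ²/nₕ with Wₕ = Nₕ/N, N = 33458.
Central: Wₕ = 0.21558372; term = 0.21558372²·(1 − 0.16816858)·67000/1213 = 2.1354098.
East: Wₕ = 0.51587064; term = 0.51587064²·(1 − 0.21674392)·54000/3741 = 3.0087871.
North: Wₕ = 0.26854564; term = 0.26854564²·(1 − 0.01023929)·76000/92 = 58.964712.
Sum = 64.108909.
SE = √(64.108909) = 8.0068.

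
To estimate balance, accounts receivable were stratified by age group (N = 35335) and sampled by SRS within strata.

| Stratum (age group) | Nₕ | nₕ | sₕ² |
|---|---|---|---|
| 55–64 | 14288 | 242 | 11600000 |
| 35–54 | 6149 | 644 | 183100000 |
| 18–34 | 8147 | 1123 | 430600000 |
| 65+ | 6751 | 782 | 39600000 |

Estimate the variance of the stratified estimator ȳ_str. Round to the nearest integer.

Var(ȳ_str) = Σₕ Wₕ²(1 − fₕ)sₕ²/nₕ with Wₕ = Nₕ/N, N = 35335.
55–64: Wₕ = 0.40435828; term = 0.40435828²·(1 − 0.01693729)·11600000/242 = 7704.7143.
35–54: Wₕ = 0.17402009; term = 0.17402009²·(1 − 0.10473248)·183100000/644 = 7708.22.
18–34: Wₕ = 0.23056460; term = 0.23056460²·(1 − 0.13784215)·430600000/1123 = 17573.825.
65+: Wₕ = 0.19105703; term = 0.19105703²·(1 − 0.11583469)·39600000/782 = 1634.3608.
Sum = 34621.12.

34621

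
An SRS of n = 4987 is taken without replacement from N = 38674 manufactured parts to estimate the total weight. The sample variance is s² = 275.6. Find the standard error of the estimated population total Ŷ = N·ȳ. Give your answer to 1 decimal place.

Var(Ŷ) = N²·Var(ȳ) = N²·(1 − n/N)·s²/n.
f = 4987/38674 = 0.12894968; Var(ȳ) = 0.87105032·275.6/4987 = 0.048137451.
Var(Ŷ) = 38674² · 0.048137451 = 7.199814 × 10^7.
SE(Ŷ) = √(7.199814 × 10^7) = 8485.2.

8485.2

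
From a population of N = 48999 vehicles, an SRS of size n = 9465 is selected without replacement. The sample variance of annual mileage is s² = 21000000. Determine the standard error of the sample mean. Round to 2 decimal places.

Under SRS without replacement, Var(ȳ) = (1 − f)·s²/n with f = n/N = 9465/48999 = 0.19316721.
Var(ȳ) = (1 − 0.19316721)·21000000/9465 = 0.80683279·2218.7005 = 1790.1203.
SE(ȳ) = √(1790.1203) = 42.31.

42.31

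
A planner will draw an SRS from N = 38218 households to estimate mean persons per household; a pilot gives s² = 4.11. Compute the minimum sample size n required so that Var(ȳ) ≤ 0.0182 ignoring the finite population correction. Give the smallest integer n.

Without fpc, n₀ = s²/D = 4.11/0.0182 = 225.8242.
Rounding up, n = 226.

226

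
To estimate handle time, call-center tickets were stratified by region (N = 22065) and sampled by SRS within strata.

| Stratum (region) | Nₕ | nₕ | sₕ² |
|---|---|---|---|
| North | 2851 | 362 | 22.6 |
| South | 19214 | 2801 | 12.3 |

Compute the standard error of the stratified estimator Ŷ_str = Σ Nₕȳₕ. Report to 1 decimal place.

Var(Ŷ_str) = Σₕ Nₕ²(1 − fₕ)sₕ²/nₕ.
North: 2851²·(1 − 362/2851)·22.6/362 = 443018.62.
South: 19214²·(1 − 2801/19214)·12.3/2801 = 1.3848341 × 10^6.
Sum = 1.8278527 × 10^6.
SE = √(1.8278527 × 10^6) = 1352.0.

1352.0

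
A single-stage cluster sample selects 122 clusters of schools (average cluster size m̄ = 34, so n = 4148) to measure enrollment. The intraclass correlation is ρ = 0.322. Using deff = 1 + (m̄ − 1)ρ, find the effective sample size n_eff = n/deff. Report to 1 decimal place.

deff = 1 + (34 − 1)·0.322 = 1 + 10.626 = 11.626.
n_eff = 4148 / 11.626 = 356.8.

356.8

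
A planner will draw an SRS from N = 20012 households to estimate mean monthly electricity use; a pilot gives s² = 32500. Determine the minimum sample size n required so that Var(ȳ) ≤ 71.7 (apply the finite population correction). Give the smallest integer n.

444

Without fpc, n₀ = s²/D = 32500/71.7 = 453.2775.
With fpc, (1 − n/N)·s²/n ≤ D requires n ≥ n₀/(1 + n₀/N) = 453.2775/(1 + 453.2775/20012) = 443.2380.
Rounding up, n = 444.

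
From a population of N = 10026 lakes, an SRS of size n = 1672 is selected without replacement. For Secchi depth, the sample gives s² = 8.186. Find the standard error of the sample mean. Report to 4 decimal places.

0.0639

Under SRS without replacement, Var(ȳ) = (1 − f)·s²/n with f = n/N = 1672/10026 = 0.16676641.
Var(ȳ) = (1 − 0.16676641)·8.186/1672 = 0.83323359·0.004895933 = 0.0040794559.
SE(ȳ) = √(0.0040794559) = 0.0639.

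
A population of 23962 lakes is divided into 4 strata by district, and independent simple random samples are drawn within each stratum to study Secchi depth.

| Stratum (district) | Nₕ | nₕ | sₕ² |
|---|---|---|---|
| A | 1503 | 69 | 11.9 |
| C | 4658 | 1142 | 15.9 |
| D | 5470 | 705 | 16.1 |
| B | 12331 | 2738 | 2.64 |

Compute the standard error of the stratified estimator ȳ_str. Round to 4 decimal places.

0.0477

Var(ȳ_str) = Σₕ Wₕ²(1 − fₕ)sₕ²/nₕ with Wₕ = Nₕ/N, N = 23962.
A: Wₕ = 0.06272431; term = 0.06272431²·(1 − 0.04590818)·11.9/69 = 6.4738089 × 10^-4.
C: Wₕ = 0.19439112; term = 0.19439112²·(1 − 0.24516960)·15.9/1142 = 3.971305 × 10^-4.
D: Wₕ = 0.22827811; term = 0.22827811²·(1 − 0.12888483)·16.1/705 = 0.0010366708.
B: Wₕ = 0.51460646; term = 0.51460646²·(1 − 0.22204201)·2.64/2738 = 1.9864475 × 10^-4.
Sum = 0.0022798269.
SE = √(0.0022798269) = 0.0477.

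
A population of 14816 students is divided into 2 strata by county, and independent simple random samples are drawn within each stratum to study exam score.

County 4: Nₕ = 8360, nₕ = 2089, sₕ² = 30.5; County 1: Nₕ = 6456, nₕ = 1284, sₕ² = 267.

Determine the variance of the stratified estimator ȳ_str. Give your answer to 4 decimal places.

0.0351

Var(ȳ_str) = Σₕ Wₕ²(1 − fₕ)sₕ²/nₕ with Wₕ = Nₕ/N, N = 14816.
County 4: Wₕ = 0.56425486; term = 0.56425486²·(1 − 0.24988038)·30.5/2089 = 0.0034869245.
County 1: Wₕ = 0.43574514; term = 0.43574514²·(1 − 0.19888476)·267/1284 = 0.03163052.
Sum = 0.035117445.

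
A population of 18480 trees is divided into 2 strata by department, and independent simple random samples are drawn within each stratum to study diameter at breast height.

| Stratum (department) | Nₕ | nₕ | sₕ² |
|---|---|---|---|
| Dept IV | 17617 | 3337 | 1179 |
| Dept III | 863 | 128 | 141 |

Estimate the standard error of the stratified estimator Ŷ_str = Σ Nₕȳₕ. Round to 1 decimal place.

9464.8

Var(Ŷ_str) = Σₕ Nₕ²(1 − fₕ)sₕ²/nₕ.
Dept IV: 17617²·(1 − 3337/17617)·1179/3337 = 8.8882807 × 10^7.
Dept III: 863²·(1 − 128/863)·141/128 = 698726.6.
Sum = 8.9581534 × 10^7.
SE = √(8.9581534 × 10^7) = 9464.8.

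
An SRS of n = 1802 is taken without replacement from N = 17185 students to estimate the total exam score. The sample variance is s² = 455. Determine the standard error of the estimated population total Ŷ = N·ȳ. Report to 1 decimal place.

Var(Ŷ) = N²·Var(ȳ) = N²·(1 − n/N)·s²/n.
f = 1802/17185 = 0.10485889; Var(ȳ) = 0.89514111·455/1802 = 0.22602065.
Var(Ŷ) = 17185² · 0.22602065 = 6.6749373 × 10^7.
SE(Ŷ) = √(6.6749373 × 10^7) = 8170.0.

8170.0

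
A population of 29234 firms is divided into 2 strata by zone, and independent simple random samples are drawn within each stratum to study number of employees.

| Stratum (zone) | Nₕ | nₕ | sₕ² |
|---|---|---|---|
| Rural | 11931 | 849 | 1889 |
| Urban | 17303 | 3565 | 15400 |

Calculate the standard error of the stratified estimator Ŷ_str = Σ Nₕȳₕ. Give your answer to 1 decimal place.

Var(Ŷ_str) = Σₕ Nₕ²(1 − fₕ)sₕ²/nₕ.
Rural: 11931²·(1 − 849/11931)·1889/849 = 2.9418414 × 10^8.
Urban: 17303²·(1 − 3565/17303)·15400/3565 = 1.0268479 × 10^9.
Sum = 1.321032 × 10^9.
SE = √(1.321032 × 10^9) = 36346.0.

36346.0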